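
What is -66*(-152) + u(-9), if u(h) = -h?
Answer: 10041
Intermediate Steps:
-66*(-152) + u(-9) = -66*(-152) - 1*(-9) = 10032 + 9 = 10041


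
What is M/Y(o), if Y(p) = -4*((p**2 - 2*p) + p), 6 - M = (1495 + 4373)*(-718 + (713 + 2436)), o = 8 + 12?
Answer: 7132551/760 ≈ 9384.9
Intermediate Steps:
o = 20
M = -14265102 (M = 6 - (1495 + 4373)*(-718 + (713 + 2436)) = 6 - 5868*(-718 + 3149) = 6 - 5868*2431 = 6 - 1*14265108 = 6 - 14265108 = -14265102)
Y(p) = -4*p**2 + 4*p (Y(p) = -4*(p**2 - p) = -4*p**2 + 4*p)
M/Y(o) = -14265102*1/(80*(1 - 1*20)) = -14265102*1/(80*(1 - 20)) = -14265102/(4*20*(-19)) = -14265102/(-1520) = -14265102*(-1/1520) = 7132551/760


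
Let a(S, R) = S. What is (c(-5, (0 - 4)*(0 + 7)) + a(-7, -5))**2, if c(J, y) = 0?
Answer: 49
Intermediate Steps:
(c(-5, (0 - 4)*(0 + 7)) + a(-7, -5))**2 = (0 - 7)**2 = (-7)**2 = 49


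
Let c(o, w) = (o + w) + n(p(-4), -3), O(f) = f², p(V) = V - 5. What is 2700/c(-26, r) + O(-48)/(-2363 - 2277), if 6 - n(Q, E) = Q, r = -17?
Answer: -98379/1015 ≈ -96.925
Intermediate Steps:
p(V) = -5 + V
n(Q, E) = 6 - Q
c(o, w) = 15 + o + w (c(o, w) = (o + w) + (6 - (-5 - 4)) = (o + w) + (6 - 1*(-9)) = (o + w) + (6 + 9) = (o + w) + 15 = 15 + o + w)
2700/c(-26, r) + O(-48)/(-2363 - 2277) = 2700/(15 - 26 - 17) + (-48)²/(-2363 - 2277) = 2700/(-28) + 2304/(-4640) = 2700*(-1/28) + 2304*(-1/4640) = -675/7 - 72/145 = -98379/1015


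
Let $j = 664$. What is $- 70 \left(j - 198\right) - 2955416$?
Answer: $-2988036$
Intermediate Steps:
$- 70 \left(j - 198\right) - 2955416 = - 70 \left(664 - 198\right) - 2955416 = \left(-70\right) 466 - 2955416 = -32620 - 2955416 = -2988036$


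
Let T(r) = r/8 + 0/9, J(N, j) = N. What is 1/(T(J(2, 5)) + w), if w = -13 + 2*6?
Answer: -4/3 ≈ -1.3333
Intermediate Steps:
w = -1 (w = -13 + 12 = -1)
T(r) = r/8 (T(r) = r*(⅛) + 0*(⅑) = r/8 + 0 = r/8)
1/(T(J(2, 5)) + w) = 1/((⅛)*2 - 1) = 1/(¼ - 1) = 1/(-¾) = -4/3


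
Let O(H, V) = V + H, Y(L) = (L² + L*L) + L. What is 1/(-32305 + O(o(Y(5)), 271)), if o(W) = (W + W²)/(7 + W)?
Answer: -31/991514 ≈ -3.1265e-5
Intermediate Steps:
Y(L) = L + 2*L² (Y(L) = (L² + L²) + L = 2*L² + L = L + 2*L²)
o(W) = (W + W²)/(7 + W)
O(H, V) = H + V
1/(-32305 + O(o(Y(5)), 271)) = 1/(-32305 + ((5*(1 + 2*5))*(1 + 5*(1 + 2*5))/(7 + 5*(1 + 2*5)) + 271)) = 1/(-32305 + ((5*(1 + 10))*(1 + 5*(1 + 10))/(7 + 5*(1 + 10)) + 271)) = 1/(-32305 + ((5*11)*(1 + 5*11)/(7 + 5*11) + 271)) = 1/(-32305 + (55*(1 + 55)/(7 + 55) + 271)) = 1/(-32305 + (55*56/62 + 271)) = 1/(-32305 + (55*(1/62)*56 + 271)) = 1/(-32305 + (1540/31 + 271)) = 1/(-32305 + 9941/31) = 1/(-991514/31) = -31/991514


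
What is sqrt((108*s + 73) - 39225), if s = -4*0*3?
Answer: 4*I*sqrt(2447) ≈ 197.87*I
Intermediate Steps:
s = 0 (s = 0*3 = 0)
sqrt((108*s + 73) - 39225) = sqrt((108*0 + 73) - 39225) = sqrt((0 + 73) - 39225) = sqrt(73 - 39225) = sqrt(-39152) = 4*I*sqrt(2447)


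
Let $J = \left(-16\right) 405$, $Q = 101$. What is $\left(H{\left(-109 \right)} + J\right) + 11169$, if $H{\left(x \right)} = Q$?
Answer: $4790$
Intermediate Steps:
$H{\left(x \right)} = 101$
$J = -6480$
$\left(H{\left(-109 \right)} + J\right) + 11169 = \left(101 - 6480\right) + 11169 = -6379 + 11169 = 4790$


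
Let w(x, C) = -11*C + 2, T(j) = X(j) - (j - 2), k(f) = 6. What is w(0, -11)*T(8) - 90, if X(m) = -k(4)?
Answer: -1566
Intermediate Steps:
X(m) = -6 (X(m) = -1*6 = -6)
T(j) = -4 - j (T(j) = -6 - (j - 2) = -6 - (-2 + j) = -6 + (2 - j) = -4 - j)
w(x, C) = 2 - 11*C
w(0, -11)*T(8) - 90 = (2 - 11*(-11))*(-4 - 1*8) - 90 = (2 + 121)*(-4 - 8) - 90 = 123*(-12) - 90 = -1476 - 90 = -1566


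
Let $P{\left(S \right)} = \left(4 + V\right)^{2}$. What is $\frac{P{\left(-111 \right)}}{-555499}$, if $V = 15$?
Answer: $- \frac{361}{555499} \approx -0.00064987$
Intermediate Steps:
$P{\left(S \right)} = 361$ ($P{\left(S \right)} = \left(4 + 15\right)^{2} = 19^{2} = 361$)
$\frac{P{\left(-111 \right)}}{-555499} = \frac{361}{-555499} = 361 \left(- \frac{1}{555499}\right) = - \frac{361}{555499}$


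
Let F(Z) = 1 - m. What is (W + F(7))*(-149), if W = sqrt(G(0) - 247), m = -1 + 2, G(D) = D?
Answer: -149*I*sqrt(247) ≈ -2341.7*I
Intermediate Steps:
m = 1
F(Z) = 0 (F(Z) = 1 - 1*1 = 1 - 1 = 0)
W = I*sqrt(247) (W = sqrt(0 - 247) = sqrt(-247) = I*sqrt(247) ≈ 15.716*I)
(W + F(7))*(-149) = (I*sqrt(247) + 0)*(-149) = (I*sqrt(247))*(-149) = -149*I*sqrt(247)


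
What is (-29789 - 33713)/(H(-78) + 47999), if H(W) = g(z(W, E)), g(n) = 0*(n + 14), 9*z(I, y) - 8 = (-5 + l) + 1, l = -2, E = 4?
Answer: -63502/47999 ≈ -1.3230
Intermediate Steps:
z(I, y) = 2/9 (z(I, y) = 8/9 + ((-5 - 2) + 1)/9 = 8/9 + (-7 + 1)/9 = 8/9 + (1/9)*(-6) = 8/9 - 2/3 = 2/9)
g(n) = 0 (g(n) = 0*(14 + n) = 0)
H(W) = 0
(-29789 - 33713)/(H(-78) + 47999) = (-29789 - 33713)/(0 + 47999) = -63502/47999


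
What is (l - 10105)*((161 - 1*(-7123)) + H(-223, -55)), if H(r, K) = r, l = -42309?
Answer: -370095254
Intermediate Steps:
(l - 10105)*((161 - 1*(-7123)) + H(-223, -55)) = (-42309 - 10105)*((161 - 1*(-7123)) - 223) = -52414*((161 + 7123) - 223) = -52414*(7284 - 223) = -52414*7061 = -370095254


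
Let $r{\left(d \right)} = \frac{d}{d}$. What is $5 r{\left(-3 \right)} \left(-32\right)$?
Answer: $-160$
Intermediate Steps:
$r{\left(d \right)} = 1$
$5 r{\left(-3 \right)} \left(-32\right) = 5 \cdot 1 \left(-32\right) = 5 \left(-32\right) = -160$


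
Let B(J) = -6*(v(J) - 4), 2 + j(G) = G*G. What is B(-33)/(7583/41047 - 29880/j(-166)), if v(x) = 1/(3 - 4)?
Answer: -16965135570/508771189 ≈ -33.345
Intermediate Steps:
v(x) = -1 (v(x) = 1/(-1) = -1)
j(G) = -2 + G² (j(G) = -2 + G*G = -2 + G²)
B(J) = 30 (B(J) = -6*(-1 - 4) = -6*(-5) = 30)
B(-33)/(7583/41047 - 29880/j(-166)) = 30/(7583/41047 - 29880/(-2 + (-166)²)) = 30/(7583*(1/41047) - 29880/(-2 + 27556)) = 30/(7583/41047 - 29880/27554) = 30/(7583/41047 - 29880*1/27554) = 30/(7583/41047 - 14940/13777) = 30/(-508771189/565504519) = 30*(-565504519/508771189) = -16965135570/508771189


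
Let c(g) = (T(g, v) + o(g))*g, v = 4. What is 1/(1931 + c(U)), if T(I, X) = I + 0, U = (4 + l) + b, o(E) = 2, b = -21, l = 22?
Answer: 1/1966 ≈ 0.00050865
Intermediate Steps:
U = 5 (U = (4 + 22) - 21 = 26 - 21 = 5)
T(I, X) = I
c(g) = g*(2 + g) (c(g) = (g + 2)*g = (2 + g)*g = g*(2 + g))
1/(1931 + c(U)) = 1/(1931 + 5*(2 + 5)) = 1/(1931 + 5*7) = 1/(1931 + 35) = 1/1966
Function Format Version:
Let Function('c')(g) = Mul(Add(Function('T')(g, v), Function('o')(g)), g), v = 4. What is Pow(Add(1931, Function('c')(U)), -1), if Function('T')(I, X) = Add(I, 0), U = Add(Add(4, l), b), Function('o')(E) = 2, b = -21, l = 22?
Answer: Rational(1, 1966) ≈ 0.00050865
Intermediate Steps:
U = 5 (U = Add(Add(4, 22), -21) = Add(26, -21) = 5)
Function('T')(I, X) = I
Function('c')(g) = Mul(g, Add(2, g)) (Function('c')(g) = Mul(Add(g, 2), g) = Mul(Add(2, g), g) = Mul(g, Add(2, g)))
Pow(Add(1931, Function('c')(U)), -1) = Pow(Add(1931, Mul(5, Add(2, 5))), -1) = Pow(Add(1931, Mul(5, 7)), -1) = Pow(Add(1931, 35), -1) = Pow(1966, -1) = Rational(1, 1966)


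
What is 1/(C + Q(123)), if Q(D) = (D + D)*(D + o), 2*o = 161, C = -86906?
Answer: -1/36845 ≈ -2.7141e-5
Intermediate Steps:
o = 161/2 (o = (½)*161 = 161/2 ≈ 80.500)
Q(D) = 2*D*(161/2 + D) (Q(D) = (D + D)*(D + 161/2) = (2*D)*(161/2 + D) = 2*D*(161/2 + D))
1/(C + Q(123)) = 1/(-86906 + 123*(161 + 2*123)) = 1/(-86906 + 123*(161 + 246)) = 1/(-86906 + 123*407) = 1/(-86906 + 50061) = 1/(-36845) = -1/36845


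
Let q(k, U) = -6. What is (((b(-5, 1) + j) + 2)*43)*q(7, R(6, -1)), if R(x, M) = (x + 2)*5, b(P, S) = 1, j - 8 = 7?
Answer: -4644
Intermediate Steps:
j = 15 (j = 8 + 7 = 15)
R(x, M) = 10 + 5*x (R(x, M) = (2 + x)*5 = 10 + 5*x)
(((b(-5, 1) + j) + 2)*43)*q(7, R(6, -1)) = (((1 + 15) + 2)*43)*(-6) = ((16 + 2)*43)*(-6) = (18*43)*(-6) = 774*(-6) = -4644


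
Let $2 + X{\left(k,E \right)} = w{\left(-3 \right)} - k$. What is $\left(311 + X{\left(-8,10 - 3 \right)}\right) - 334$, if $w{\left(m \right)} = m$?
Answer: $-20$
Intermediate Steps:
$X{\left(k,E \right)} = -5 - k$ ($X{\left(k,E \right)} = -2 - \left(3 + k\right) = -5 - k$)
$\left(311 + X{\left(-8,10 - 3 \right)}\right) - 334 = \left(311 - -3\right) - 334 = \left(311 + \left(-5 + 8\right)\right) - 334 = \left(311 + 3\right) - 334 = 314 - 334 = -20$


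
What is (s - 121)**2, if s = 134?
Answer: 169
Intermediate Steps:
(s - 121)**2 = (134 - 121)**2 = 13**2 = 169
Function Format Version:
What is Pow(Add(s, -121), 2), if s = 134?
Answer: 169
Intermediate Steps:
Pow(Add(s, -121), 2) = Pow(Add(134, -121), 2) = Pow(13, 2) = 169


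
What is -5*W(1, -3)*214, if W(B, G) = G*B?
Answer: 3210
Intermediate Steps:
W(B, G) = B*G
-5*W(1, -3)*214 = -5*(-3)*214 = 15*214 = 3210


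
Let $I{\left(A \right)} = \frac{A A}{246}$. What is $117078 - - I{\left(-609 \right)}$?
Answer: $\frac{9724023}{82} \approx 1.1859 \cdot 10^{5}$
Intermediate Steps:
$I{\left(A \right)} = \frac{A^{2}}{246}$ ($I{\left(A \right)} = A^{2} \cdot \frac{1}{246} = \frac{A^{2}}{246}$)
$117078 - - I{\left(-609 \right)} = 117078 - - \frac{\left(-609\right)^{2}}{246} = 117078 - - \frac{370881}{246} = 117078 - \left(-1\right) \frac{123627}{82} = 117078 - - \frac{123627}{82} = 117078 + \frac{123627}{82} = \frac{9724023}{82}$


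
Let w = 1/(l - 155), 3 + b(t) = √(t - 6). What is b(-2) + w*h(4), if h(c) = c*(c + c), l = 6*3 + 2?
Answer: -437/135 + 2*I*√2 ≈ -3.237 + 2.8284*I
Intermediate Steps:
l = 20 (l = 18 + 2 = 20)
b(t) = -3 + √(-6 + t) (b(t) = -3 + √(t - 6) = -3 + √(-6 + t))
h(c) = 2*c² (h(c) = c*(2*c) = 2*c²)
w = -1/135 (w = 1/(20 - 155) = 1/(-135) = -1/135 ≈ -0.0074074)
b(-2) + w*h(4) = (-3 + √(-6 - 2)) - 2*4²/135 = (-3 + √(-8)) - 2*16/135 = (-3 + 2*I*√2) - 1/135*32 = (-3 + 2*I*√2) - 32/135 = -437/135 + 2*I*√2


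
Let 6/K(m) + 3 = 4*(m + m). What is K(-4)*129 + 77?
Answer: 1921/35 ≈ 54.886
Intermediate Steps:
K(m) = 6/(-3 + 8*m) (K(m) = 6/(-3 + 4*(m + m)) = 6/(-3 + 4*(2*m)) = 6/(-3 + 8*m))
K(-4)*129 + 77 = (6/(-3 + 8*(-4)))*129 + 77 = (6/(-3 - 32))*129 + 77 = (6/(-35))*129 + 77 = (6*(-1/35))*129 + 77 = -6/35*129 + 77 = -774/35 + 77 = 1921/35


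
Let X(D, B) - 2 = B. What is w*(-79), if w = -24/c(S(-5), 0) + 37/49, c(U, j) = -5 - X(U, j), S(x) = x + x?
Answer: -16195/49 ≈ -330.51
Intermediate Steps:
X(D, B) = 2 + B
S(x) = 2*x
c(U, j) = -7 - j (c(U, j) = -5 - (2 + j) = -5 + (-2 - j) = -7 - j)
w = 205/49 (w = -24/(-7 - 1*0) + 37/49 = -24/(-7 + 0) + 37*(1/49) = -24/(-7) + 37/49 = -24*(-⅐) + 37/49 = 24/7 + 37/49 = 205/49 ≈ 4.1837)
w*(-79) = (205/49)*(-79) = -16195/49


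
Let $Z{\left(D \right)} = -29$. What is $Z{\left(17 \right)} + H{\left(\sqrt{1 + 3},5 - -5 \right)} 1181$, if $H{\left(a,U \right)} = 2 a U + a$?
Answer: $49573$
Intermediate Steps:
$H{\left(a,U \right)} = a + 2 U a$ ($H{\left(a,U \right)} = 2 U a + a = a + 2 U a$)
$Z{\left(17 \right)} + H{\left(\sqrt{1 + 3},5 - -5 \right)} 1181 = -29 + \sqrt{1 + 3} \left(1 + 2 \left(5 - -5\right)\right) 1181 = -29 + \sqrt{4} \left(1 + 2 \left(5 + 5\right)\right) 1181 = -29 + 2 \left(1 + 2 \cdot 10\right) 1181 = -29 + 2 \left(1 + 20\right) 1181 = -29 + 2 \cdot 21 \cdot 1181 = -29 + 42 \cdot 1181 = -29 + 49602 = 49573$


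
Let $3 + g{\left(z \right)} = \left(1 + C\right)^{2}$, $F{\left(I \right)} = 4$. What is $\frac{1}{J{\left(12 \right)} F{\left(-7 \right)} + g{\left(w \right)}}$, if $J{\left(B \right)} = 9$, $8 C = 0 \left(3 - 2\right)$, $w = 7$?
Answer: $\frac{1}{34} \approx 0.029412$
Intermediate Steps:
$C = 0$ ($C = \frac{0 \left(3 - 2\right)}{8} = \frac{0 \cdot 1}{8} = \frac{1}{8} \cdot 0 = 0$)
$g{\left(z \right)} = -2$ ($g{\left(z \right)} = -3 + \left(1 + 0\right)^{2} = -3 + 1^{2} = -3 + 1 = -2$)
$\frac{1}{J{\left(12 \right)} F{\left(-7 \right)} + g{\left(w \right)}} = \frac{1}{9 \cdot 4 - 2} = \frac{1}{36 - 2} = \frac{1}{34}$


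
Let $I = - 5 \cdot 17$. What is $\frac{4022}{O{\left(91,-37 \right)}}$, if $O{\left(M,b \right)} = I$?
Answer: $- \frac{4022}{85} \approx -47.318$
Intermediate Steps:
$I = -85$ ($I = \left(-1\right) 85 = -85$)
$O{\left(M,b \right)} = -85$
$\frac{4022}{O{\left(91,-37 \right)}} = \frac{4022}{-85} = 4022 \left(- \frac{1}{85}\right) = - \frac{4022}{85}$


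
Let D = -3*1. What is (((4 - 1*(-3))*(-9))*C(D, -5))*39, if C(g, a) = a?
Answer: 12285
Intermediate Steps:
D = -3
(((4 - 1*(-3))*(-9))*C(D, -5))*39 = (((4 - 1*(-3))*(-9))*(-5))*39 = (((4 + 3)*(-9))*(-5))*39 = ((7*(-9))*(-5))*39 = -63*(-5)*39 = 315*39 = 12285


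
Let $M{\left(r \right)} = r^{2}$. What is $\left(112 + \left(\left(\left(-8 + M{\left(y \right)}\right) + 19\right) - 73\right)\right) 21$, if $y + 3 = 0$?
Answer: $1239$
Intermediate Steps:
$y = -3$ ($y = -3 + 0 = -3$)
$\left(112 + \left(\left(\left(-8 + M{\left(y \right)}\right) + 19\right) - 73\right)\right) 21 = \left(112 + \left(\left(\left(-8 + \left(-3\right)^{2}\right) + 19\right) - 73\right)\right) 21 = \left(112 + \left(\left(\left(-8 + 9\right) + 19\right) - 73\right)\right) 21 = \left(112 + \left(\left(1 + 19\right) - 73\right)\right) 21 = \left(112 + \left(20 - 73\right)\right) 21 = \left(112 - 53\right) 21 = 59 \cdot 21 = 1239$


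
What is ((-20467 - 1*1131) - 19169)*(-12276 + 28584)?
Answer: -664828236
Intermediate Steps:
((-20467 - 1*1131) - 19169)*(-12276 + 28584) = ((-20467 - 1131) - 19169)*16308 = (-21598 - 19169)*16308 = -40767*16308 = -664828236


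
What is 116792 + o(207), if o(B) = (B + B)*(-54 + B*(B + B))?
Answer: 35573408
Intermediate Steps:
o(B) = 2*B*(-54 + 2*B²) (o(B) = (2*B)*(-54 + B*(2*B)) = (2*B)*(-54 + 2*B²) = 2*B*(-54 + 2*B²))
116792 + o(207) = 116792 + 4*207*(-27 + 207²) = 116792 + 4*207*(-27 + 42849) = 116792 + 4*207*42822 = 116792 + 35456616 = 35573408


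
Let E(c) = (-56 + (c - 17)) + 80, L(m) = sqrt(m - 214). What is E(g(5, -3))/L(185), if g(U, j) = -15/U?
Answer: -4*I*sqrt(29)/29 ≈ -0.74278*I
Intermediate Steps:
L(m) = sqrt(-214 + m)
E(c) = 7 + c (E(c) = (-56 + (-17 + c)) + 80 = (-73 + c) + 80 = 7 + c)
E(g(5, -3))/L(185) = (7 - 15/5)/(sqrt(-214 + 185)) = (7 - 15*1/5)/(sqrt(-29)) = (7 - 3)/((I*sqrt(29))) = 4*(-I*sqrt(29)/29) = -4*I*sqrt(29)/29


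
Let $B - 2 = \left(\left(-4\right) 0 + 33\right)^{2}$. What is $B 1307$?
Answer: $1425937$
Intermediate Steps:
$B = 1091$ ($B = 2 + \left(\left(-4\right) 0 + 33\right)^{2} = 2 + \left(0 + 33\right)^{2} = 2 + 33^{2} = 2 + 1089 = 1091$)
$B 1307 = 1091 \cdot 1307 = 1425937$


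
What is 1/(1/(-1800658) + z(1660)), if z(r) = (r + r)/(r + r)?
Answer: 1800658/1800657 ≈ 1.0000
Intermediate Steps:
z(r) = 1 (z(r) = (2*r)/((2*r)) = (2*r)*(1/(2*r)) = 1)
1/(1/(-1800658) + z(1660)) = 1/(1/(-1800658) + 1) = 1/(-1/1800658 + 1) = 1/(1800657/1800658) = 1800658/1800657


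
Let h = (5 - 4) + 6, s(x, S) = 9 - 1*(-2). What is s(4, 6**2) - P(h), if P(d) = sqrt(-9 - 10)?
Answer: 11 - I*sqrt(19) ≈ 11.0 - 4.3589*I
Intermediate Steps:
s(x, S) = 11 (s(x, S) = 9 + 2 = 11)
h = 7 (h = 1 + 6 = 7)
P(d) = I*sqrt(19) (P(d) = sqrt(-19) = I*sqrt(19))
s(4, 6**2) - P(h) = 11 - I*sqrt(19)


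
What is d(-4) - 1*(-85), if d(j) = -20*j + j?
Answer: 161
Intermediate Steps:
d(j) = -19*j
d(-4) - 1*(-85) = -19*(-4) - 1*(-85) = 76 + 85 = 161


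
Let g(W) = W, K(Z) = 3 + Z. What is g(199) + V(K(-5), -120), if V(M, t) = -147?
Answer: 52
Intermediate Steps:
g(199) + V(K(-5), -120) = 199 - 147 = 52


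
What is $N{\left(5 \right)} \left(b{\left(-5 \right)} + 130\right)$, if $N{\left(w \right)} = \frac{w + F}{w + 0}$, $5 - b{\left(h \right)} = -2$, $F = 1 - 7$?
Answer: $- \frac{137}{5} \approx -27.4$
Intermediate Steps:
$F = -6$ ($F = 1 - 7 = -6$)
$b{\left(h \right)} = 7$ ($b{\left(h \right)} = 5 - -2 = 5 + 2 = 7$)
$N{\left(w \right)} = \frac{-6 + w}{w}$ ($N{\left(w \right)} = \frac{w - 6}{w + 0} = \frac{-6 + w}{w}$)
$N{\left(5 \right)} \left(b{\left(-5 \right)} + 130\right) = \frac{-6 + 5}{5} \left(7 + 130\right) = \frac{1}{5} \left(-1\right) 137 = \left(- \frac{1}{5}\right) 137 = - \frac{137}{5}$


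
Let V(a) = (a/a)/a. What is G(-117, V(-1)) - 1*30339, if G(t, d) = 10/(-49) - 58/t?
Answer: -173931815/5733 ≈ -30339.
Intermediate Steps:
V(a) = 1/a
G(t, d) = -10/49 - 58/t (G(t, d) = 10*(-1/49) - 58/t = -10/49 - 58/t)
G(-117, V(-1)) - 1*30339 = (-10/49 - 58/(-117)) - 1*30339 = (-10/49 - 58*(-1/117)) - 30339 = (-10/49 + 58/117) - 30339 = 1672/5733 - 30339 = -173931815/5733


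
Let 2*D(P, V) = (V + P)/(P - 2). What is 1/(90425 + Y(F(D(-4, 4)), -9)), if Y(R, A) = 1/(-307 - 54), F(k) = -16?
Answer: 361/32643424 ≈ 1.1059e-5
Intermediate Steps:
D(P, V) = (P + V)/(2*(-2 + P)) (D(P, V) = ((V + P)/(P - 2))/2 = ((P + V)/(-2 + P))/2 = (P + V)/(2*(-2 + P)))
Y(R, A) = -1/361 (Y(R, A) = 1/(-361) = -1/361)
1/(90425 + Y(F(D(-4, 4)), -9)) = 1/(90425 - 1/361) = 1/(32643424/361) = 361/32643424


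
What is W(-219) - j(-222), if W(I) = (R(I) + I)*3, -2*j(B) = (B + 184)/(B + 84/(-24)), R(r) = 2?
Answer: -293563/451 ≈ -650.92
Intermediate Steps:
j(B) = -(184 + B)/(2*(-7/2 + B)) (j(B) = -(B + 184)/(2*(B + 84/(-24))) = -(184 + B)/(2*(B + 84*(-1/24))) = -(184 + B)/(2*(B - 7/2)) = -(184 + B)/(2*(-7/2 + B)))
W(I) = 6 + 3*I (W(I) = (2 + I)*3 = 6 + 3*I)
W(-219) - j(-222) = (6 + 3*(-219)) - (-184 - 1*(-222))/(-7 + 2*(-222)) = (6 - 657) - (-184 + 222)/(-7 - 444) = -651 - 38/(-451) = -651 - (-1)*38/451 = -651 - 1*(-38/451) = -651 + 38/451 = -293563/451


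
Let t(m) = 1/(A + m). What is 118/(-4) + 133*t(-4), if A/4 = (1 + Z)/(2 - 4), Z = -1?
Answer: -251/4 ≈ -62.750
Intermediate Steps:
A = 0 (A = 4*((1 - 1)/(2 - 4)) = 4*(0/(-2)) = 4*(0*(-1/2)) = 4*0 = 0)
t(m) = 1/m (t(m) = 1/(0 + m) = 1/m)
118/(-4) + 133*t(-4) = 118/(-4) + 133/(-4) = 118*(-1/4) + 133*(-1/4) = -59/2 - 133/4 = -251/4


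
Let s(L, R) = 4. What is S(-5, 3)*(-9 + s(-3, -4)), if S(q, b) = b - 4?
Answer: 5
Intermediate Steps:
S(q, b) = -4 + b
S(-5, 3)*(-9 + s(-3, -4)) = (-4 + 3)*(-9 + 4) = -1*(-5) = 5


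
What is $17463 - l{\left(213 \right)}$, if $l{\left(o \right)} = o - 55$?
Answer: $17305$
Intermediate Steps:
$l{\left(o \right)} = -55 + o$ ($l{\left(o \right)} = o - 55 = -55 + o$)
$17463 - l{\left(213 \right)} = 17463 - \left(-55 + 213\right) = 17463 - 158 = 17305$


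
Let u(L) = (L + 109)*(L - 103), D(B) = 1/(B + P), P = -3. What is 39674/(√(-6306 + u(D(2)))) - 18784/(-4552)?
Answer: 2348/569 - 19837*I*√17538/8769 ≈ 4.1265 - 299.58*I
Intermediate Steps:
D(B) = 1/(-3 + B) (D(B) = 1/(B - 3) = 1/(-3 + B))
u(L) = (-103 + L)*(109 + L) (u(L) = (109 + L)*(-103 + L) = (-103 + L)*(109 + L))
39674/(√(-6306 + u(D(2)))) - 18784/(-4552) = 39674/(√(-6306 + (-11227 + (1/(-3 + 2))² + 6/(-3 + 2)))) - 18784/(-4552) = 39674/(√(-6306 + (-11227 + (1/(-1))² + 6/(-1)))) - 18784*(-1/4552) = 39674/(√(-6306 + (-11227 + (-1)² + 6*(-1)))) + 2348/569 = 39674/(√(-6306 + (-11227 + 1 - 6))) + 2348/569 = 39674/(√(-6306 - 11232)) + 2348/569 = 39674/(√(-17538)) + 2348/569 = 39674/((I*√17538)) + 2348/569 = 39674*(-I*√17538/17538) + 2348/569 = -19837*I*√17538/8769 + 2348/569 = 2348/569 - 19837*I*√17538/8769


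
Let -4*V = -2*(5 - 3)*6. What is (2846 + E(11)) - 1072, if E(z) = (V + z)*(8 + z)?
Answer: 2097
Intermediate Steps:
V = 6 (V = -(-2*(5 - 3))*6/4 = -(-2*2)*6/4 = -(-1)*6 = -¼*(-24) = 6)
E(z) = (6 + z)*(8 + z)
(2846 + E(11)) - 1072 = (2846 + (48 + 11² + 14*11)) - 1072 = (2846 + (48 + 121 + 154)) - 1072 = (2846 + 323) - 1072 = 3169 - 1072 = 2097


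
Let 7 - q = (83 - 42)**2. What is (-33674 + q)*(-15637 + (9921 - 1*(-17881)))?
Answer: -430008420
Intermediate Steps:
q = -1674 (q = 7 - (83 - 42)**2 = 7 - 1*41**2 = 7 - 1*1681 = 7 - 1681 = -1674)
(-33674 + q)*(-15637 + (9921 - 1*(-17881))) = (-33674 - 1674)*(-15637 + (9921 - 1*(-17881))) = -35348*(-15637 + (9921 + 17881)) = -35348*(-15637 + 27802) = -35348*12165 = -430008420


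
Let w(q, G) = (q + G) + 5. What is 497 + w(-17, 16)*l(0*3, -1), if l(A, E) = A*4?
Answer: 497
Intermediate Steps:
l(A, E) = 4*A
w(q, G) = 5 + G + q (w(q, G) = (G + q) + 5 = 5 + G + q)
497 + w(-17, 16)*l(0*3, -1) = 497 + (5 + 16 - 17)*(4*(0*3)) = 497 + 4*(4*0) = 497 + 4*0 = 497 + 0 = 497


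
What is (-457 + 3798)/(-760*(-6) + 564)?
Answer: 3341/5124 ≈ 0.65203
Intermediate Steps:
(-457 + 3798)/(-760*(-6) + 564) = 3341/(4560 + 564) = 3341/5124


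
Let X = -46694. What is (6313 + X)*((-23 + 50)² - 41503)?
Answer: 1646494894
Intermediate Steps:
(6313 + X)*((-23 + 50)² - 41503) = (6313 - 46694)*((-23 + 50)² - 41503) = -40381*(27² - 41503) = -40381*(729 - 41503) = -40381*(-40774) = 1646494894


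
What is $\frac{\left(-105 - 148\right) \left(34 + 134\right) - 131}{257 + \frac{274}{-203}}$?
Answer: $- \frac{8654905}{51897} \approx -166.77$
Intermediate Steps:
$\frac{\left(-105 - 148\right) \left(34 + 134\right) - 131}{257 + \frac{274}{-203}} = \frac{\left(-253\right) 168 - 131}{257 + 274 \left(- \frac{1}{203}\right)} = \frac{-42504 - 131}{257 - \frac{274}{203}} = - \frac{42635}{\frac{51897}{203}} = \left(-42635\right) \frac{203}{51897} = - \frac{8654905}{51897}$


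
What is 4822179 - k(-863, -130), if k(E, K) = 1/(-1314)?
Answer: 6336343207/1314 ≈ 4.8222e+6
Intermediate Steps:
k(E, K) = -1/1314
4822179 - k(-863, -130) = 4822179 - 1*(-1/1314) = 4822179 + 1/1314 = 6336343207/1314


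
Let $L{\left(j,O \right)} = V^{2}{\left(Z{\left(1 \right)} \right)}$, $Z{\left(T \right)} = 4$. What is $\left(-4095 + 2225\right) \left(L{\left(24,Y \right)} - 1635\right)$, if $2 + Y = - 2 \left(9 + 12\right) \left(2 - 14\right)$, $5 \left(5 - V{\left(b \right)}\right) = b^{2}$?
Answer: $\frac{15256956}{5} \approx 3.0514 \cdot 10^{6}$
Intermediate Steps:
$V{\left(b \right)} = 5 - \frac{b^{2}}{5}$
$Y = 502$ ($Y = -2 - 2 \left(9 + 12\right) \left(2 - 14\right) = -2 - 2 \cdot 21 \left(-12\right) = -2 - -504 = -2 + 504 = 502$)
$L{\left(j,O \right)} = \frac{81}{25}$ ($L{\left(j,O \right)} = \left(5 - \frac{4^{2}}{5}\right)^{2} = \left(5 - \frac{16}{5}\right)^{2} = \left(\frac{9}{5}\right)^{2} = \frac{81}{25}$)
$\left(-4095 + 2225\right) \left(L{\left(24,Y \right)} - 1635\right) = \left(-4095 + 2225\right) \left(\frac{81}{25} - 1635\right) = \left(-1870\right) \left(- \frac{40794}{25}\right) = \frac{15256956}{5}$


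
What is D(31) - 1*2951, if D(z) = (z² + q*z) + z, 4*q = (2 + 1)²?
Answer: -7557/4 ≈ -1889.3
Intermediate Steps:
q = 9/4 (q = (2 + 1)²/4 = (¼)*3² = (¼)*9 = 9/4 ≈ 2.2500)
D(z) = z² + 13*z/4 (D(z) = (z² + 9*z/4) + z = z² + 13*z/4)
D(31) - 1*2951 = (¼)*31*(13 + 4*31) - 1*2951 = (¼)*31*(13 + 124) - 2951 = (¼)*31*137 - 2951 = 4247/4 - 2951 = -7557/4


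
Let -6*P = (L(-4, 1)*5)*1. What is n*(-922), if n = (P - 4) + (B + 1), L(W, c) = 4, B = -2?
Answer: 23050/3 ≈ 7683.3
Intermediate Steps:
P = -10/3 (P = -4*5/6 = -10/3 ≈ -3.3333)
n = -25/3 (n = (-10/3 - 4) + (-2 + 1) = -22/3 - 1 = -25/3 ≈ -8.3333)
n*(-922) = -25/3*(-922) = 23050/3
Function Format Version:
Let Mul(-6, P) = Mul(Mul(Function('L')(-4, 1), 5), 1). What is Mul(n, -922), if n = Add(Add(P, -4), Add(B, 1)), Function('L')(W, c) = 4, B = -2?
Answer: Rational(23050, 3) ≈ 7683.3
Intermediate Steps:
P = Rational(-10, 3) (P = Mul(Rational(-1, 6), Mul(Mul(4, 5), 1)) = Mul(Rational(-1, 6), Mul(20, 1)) = Mul(Rational(-1, 6), 20) = Rational(-10, 3) ≈ -3.3333)
n = Rational(-25, 3) (n = Add(Add(Rational(-10, 3), -4), Add(-2, 1)) = Add(Rational(-22, 3), -1) = Rational(-25, 3) ≈ -8.3333)
Mul(n, -922) = Mul(Rational(-25, 3), -922) = Rational(23050, 3)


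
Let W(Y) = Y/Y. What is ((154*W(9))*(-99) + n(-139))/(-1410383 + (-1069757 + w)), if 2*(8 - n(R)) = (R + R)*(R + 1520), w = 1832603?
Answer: -176721/647537 ≈ -0.27291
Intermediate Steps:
n(R) = 8 - R*(1520 + R) (n(R) = 8 - (R + R)*(R + 1520)/2 = 8 - 2*R*(1520 + R)/2 = 8 - R*(1520 + R))
W(Y) = 1
((154*W(9))*(-99) + n(-139))/(-1410383 + (-1069757 + w)) = ((154*1)*(-99) + (8 - 1*(-139)² - 1520*(-139)))/(-1410383 + (-1069757 + 1832603)) = (154*(-99) + (8 - 1*19321 + 211280))/(-1410383 + 762846) = (-15246 + (8 - 19321 + 211280))/(-647537) = (-15246 + 191967)*(-1/647537) = 176721*(-1/647537) = -176721/647537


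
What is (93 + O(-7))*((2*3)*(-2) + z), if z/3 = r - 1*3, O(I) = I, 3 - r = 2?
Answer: -1548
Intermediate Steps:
r = 1 (r = 3 - 1*2 = 3 - 2 = 1)
z = -6 (z = 3*(1 - 1*3) = 3*(1 - 3) = 3*(-2) = -6)
(93 + O(-7))*((2*3)*(-2) + z) = (93 - 7)*((2*3)*(-2) - 6) = 86*(6*(-2) - 6) = 86*(-12 - 6) = 86*(-18) = -1548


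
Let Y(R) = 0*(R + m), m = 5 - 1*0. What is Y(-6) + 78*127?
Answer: 9906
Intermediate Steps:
m = 5 (m = 5 + 0 = 5)
Y(R) = 0 (Y(R) = 0*(R + 5) = 0*(5 + R) = 0)
Y(-6) + 78*127 = 0 + 78*127 = 0 + 9906 = 9906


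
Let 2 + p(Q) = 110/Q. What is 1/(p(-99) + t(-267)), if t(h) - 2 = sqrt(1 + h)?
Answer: -45/10823 - 81*I*sqrt(266)/21646 ≈ -0.0041578 - 0.061031*I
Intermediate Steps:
p(Q) = -2 + 110/Q
t(h) = 2 + sqrt(1 + h)
1/(p(-99) + t(-267)) = 1/((-2 + 110/(-99)) + (2 + sqrt(1 - 267))) = 1/((-2 + 110*(-1/99)) + (2 + sqrt(-266))) = 1/((-2 - 10/9) + (2 + I*sqrt(266))) = 1/(-28/9 + (2 + I*sqrt(266))) = 1/(-10/9 + I*sqrt(266))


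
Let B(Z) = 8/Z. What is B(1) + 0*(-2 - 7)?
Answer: 8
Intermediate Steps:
B(1) + 0*(-2 - 7) = 8/1 + 0*(-2 - 7) = 8*1 + 0*(-9) = 8 + 0 = 8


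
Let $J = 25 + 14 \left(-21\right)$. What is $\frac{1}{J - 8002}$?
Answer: $- \frac{1}{8271} \approx -0.0001209$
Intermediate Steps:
$J = -269$ ($J = 25 - 294 = -269$)
$\frac{1}{J - 8002} = \frac{1}{-269 - 8002} = \frac{1}{-8271} = - \frac{1}{8271}$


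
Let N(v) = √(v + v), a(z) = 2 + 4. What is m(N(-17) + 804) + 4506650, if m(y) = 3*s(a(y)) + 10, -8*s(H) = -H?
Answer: 18026649/4 ≈ 4.5067e+6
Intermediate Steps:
a(z) = 6
s(H) = H/8 (s(H) = -(-1)*H/8 = H/8)
N(v) = √2*√v (N(v) = √(2*v) = √2*√v)
m(y) = 49/4 (m(y) = 3*((⅛)*6) + 10 = 3*(¾) + 10 = 9/4 + 10 = 49/4)
m(N(-17) + 804) + 4506650 = 49/4 + 4506650 = 18026649/4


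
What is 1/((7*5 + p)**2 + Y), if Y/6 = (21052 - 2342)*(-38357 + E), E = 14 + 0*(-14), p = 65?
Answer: -1/4304375180 ≈ -2.3232e-10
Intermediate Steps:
E = 14 (E = 14 + 0 = 14)
Y = -4304385180 (Y = 6*((21052 - 2342)*(-38357 + 14)) = 6*(18710*(-38343)) = 6*(-717397530) = -4304385180)
1/((7*5 + p)**2 + Y) = 1/((7*5 + 65)**2 - 4304385180) = 1/((35 + 65)**2 - 4304385180) = 1/(100**2 - 4304385180) = 1/(10000 - 4304385180) = 1/(-4304375180) = -1/4304375180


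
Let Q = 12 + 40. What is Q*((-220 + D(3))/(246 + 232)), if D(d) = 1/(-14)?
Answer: -40053/1673 ≈ -23.941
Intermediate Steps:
D(d) = -1/14
Q = 52
Q*((-220 + D(3))/(246 + 232)) = 52*((-220 - 1/14)/(246 + 232)) = 52*(-3081/14/478) = 52*(-3081/14*1/478) = 52*(-3081/6692) = -40053/1673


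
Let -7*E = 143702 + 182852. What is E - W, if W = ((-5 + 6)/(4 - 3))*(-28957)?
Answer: -123855/7 ≈ -17694.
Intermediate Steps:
E = -326554/7 (E = -(143702 + 182852)/7 = -1/7*326554 = -326554/7 ≈ -46651.)
W = -28957 (W = (1/1)*(-28957) = (1*1)*(-28957) = 1*(-28957) = -28957)
E - W = -326554/7 - 1*(-28957) = -326554/7 + 28957 = -123855/7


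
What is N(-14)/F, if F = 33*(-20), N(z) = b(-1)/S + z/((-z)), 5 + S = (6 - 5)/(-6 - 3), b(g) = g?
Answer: 37/30360 ≈ 0.0012187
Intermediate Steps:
S = -46/9 (S = -5 + (6 - 5)/(-6 - 3) = -5 + 1/(-9) = -5 + 1*(-1/9) = -5 - 1/9 = -46/9 ≈ -5.1111)
N(z) = -37/46 (N(z) = -1/(-46/9) + z/((-z)) = -1*(-9/46) + z*(-1/z) = 9/46 - 1 = -37/46)
F = -660
N(-14)/F = -37/46/(-660) = -37/46*(-1/660) = 37/30360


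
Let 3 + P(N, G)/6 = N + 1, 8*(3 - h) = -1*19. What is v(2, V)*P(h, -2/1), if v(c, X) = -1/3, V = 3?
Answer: -27/4 ≈ -6.7500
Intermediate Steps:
h = 43/8 (h = 3 - (-1)*19/8 = 3 - ⅛*(-19) = 3 + 19/8 = 43/8 ≈ 5.3750)
P(N, G) = -12 + 6*N (P(N, G) = -18 + 6*(N + 1) = -18 + 6*(1 + N) = -18 + (6 + 6*N) = -12 + 6*N)
v(c, X) = -⅓ (v(c, X) = -1*⅓ = -⅓)
v(2, V)*P(h, -2/1) = -(-12 + 6*(43/8))/3 = -(-12 + 129/4)/3 = -⅓*81/4 = -27/4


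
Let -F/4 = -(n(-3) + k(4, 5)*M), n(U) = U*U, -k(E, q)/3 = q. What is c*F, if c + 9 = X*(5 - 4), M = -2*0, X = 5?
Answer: -144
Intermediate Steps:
k(E, q) = -3*q
n(U) = U²
M = 0
F = 36 (F = -(-4)*((-3)² - 3*5*0) = -(-4)*(9 - 15*0) = -(-4)*(9 + 0) = -(-4)*9 = -4*(-9) = 36)
c = -4 (c = -9 + 5*(5 - 4) = -9 + 5*1 = -9 + 5 = -4)
c*F = -4*36 = -144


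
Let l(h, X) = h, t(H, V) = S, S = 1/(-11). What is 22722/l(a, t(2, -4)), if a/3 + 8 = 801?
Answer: 7574/793 ≈ 9.5511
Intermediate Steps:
S = -1/11 ≈ -0.090909
a = 2379 (a = -24 + 3*801 = -24 + 2403 = 2379)
t(H, V) = -1/11
22722/l(a, t(2, -4)) = 22722/2379 = 22722*(1/2379) = 7574/793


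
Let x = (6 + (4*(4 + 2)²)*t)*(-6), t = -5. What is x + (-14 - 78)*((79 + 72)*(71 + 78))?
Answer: -2065624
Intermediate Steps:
x = 4284 (x = (6 + (4*(4 + 2)²)*(-5))*(-6) = (6 + (4*6²)*(-5))*(-6) = (6 + (4*36)*(-5))*(-6) = (6 + 144*(-5))*(-6) = (6 - 720)*(-6) = -714*(-6) = 4284)
x + (-14 - 78)*((79 + 72)*(71 + 78)) = 4284 + (-14 - 78)*((79 + 72)*(71 + 78)) = 4284 - 13892*149 = 4284 - 92*22499 = 4284 - 2069908 = -2065624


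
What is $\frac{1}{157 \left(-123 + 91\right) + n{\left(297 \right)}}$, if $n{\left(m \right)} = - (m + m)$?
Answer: $- \frac{1}{5618} \approx -0.000178$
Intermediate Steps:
$n{\left(m \right)} = - 2 m$
$\frac{1}{157 \left(-123 + 91\right) + n{\left(297 \right)}} = \frac{1}{157 \left(-123 + 91\right) - 594} = \frac{1}{157 \left(-32\right) - 594} = \frac{1}{-5024 - 594} = \frac{1}{-5618} = - \frac{1}{5618}$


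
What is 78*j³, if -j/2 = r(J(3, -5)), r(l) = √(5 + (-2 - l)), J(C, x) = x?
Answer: -9984*√2 ≈ -14120.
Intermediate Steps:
r(l) = √(3 - l)
j = -4*√2 (j = -2*√(3 - 1*(-5)) = -2*√(3 + 5) = -4*√2 ≈ -5.6569)
78*j³ = 78*(-4*√2)³ = 78*(-128*√2) = -9984*√2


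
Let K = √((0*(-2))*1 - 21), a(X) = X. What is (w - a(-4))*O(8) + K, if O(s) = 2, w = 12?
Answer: 32 + I*√21 ≈ 32.0 + 4.5826*I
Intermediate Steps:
K = I*√21 (K = √(0*1 - 21) = √(0 - 21) = √(-21) = I*√21 ≈ 4.5826*I)
(w - a(-4))*O(8) + K = (12 - 1*(-4))*2 + I*√21 = (12 + 4)*2 + I*√21 = 16*2 + I*√21 = 32 + I*√21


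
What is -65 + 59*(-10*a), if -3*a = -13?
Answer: -7865/3 ≈ -2621.7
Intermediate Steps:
a = 13/3 (a = -⅓*(-13) = 13/3 ≈ 4.3333)
-65 + 59*(-10*a) = -65 + 59*(-10*13/3) = -65 + 59*(-130/3) = -65 - 7670/3 = -7865/3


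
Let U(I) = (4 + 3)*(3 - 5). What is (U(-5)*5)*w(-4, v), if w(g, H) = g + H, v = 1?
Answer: 210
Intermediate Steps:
U(I) = -14 (U(I) = 7*(-2) = -14)
w(g, H) = H + g
(U(-5)*5)*w(-4, v) = (-14*5)*(1 - 4) = -70*(-3) = 210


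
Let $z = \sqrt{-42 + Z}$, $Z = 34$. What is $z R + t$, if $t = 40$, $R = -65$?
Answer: $40 - 130 i \sqrt{2} \approx 40.0 - 183.85 i$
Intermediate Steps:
$z = 2 i \sqrt{2}$ ($z = \sqrt{-42 + 34} = \sqrt{-8} = 2 i \sqrt{2} \approx 2.8284 i$)
$z R + t = 2 i \sqrt{2} \left(-65\right) + 40 = - 130 i \sqrt{2} + 40 = 40 - 130 i \sqrt{2}$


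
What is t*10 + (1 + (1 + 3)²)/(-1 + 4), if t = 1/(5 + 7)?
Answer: 13/2 ≈ 6.5000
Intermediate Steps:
t = 1/12 ≈ 0.083333
t*10 + (1 + (1 + 3)²)/(-1 + 4) = (1/12)*10 + (1 + (1 + 3)²)/(-1 + 4) = ⅚ + (1 + 4²)/3 = ⅚ + (1 + 16)*(⅓) = ⅚ + 17*(⅓) = ⅚ + 17/3 = 13/2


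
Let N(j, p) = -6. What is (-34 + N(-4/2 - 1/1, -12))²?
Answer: 1600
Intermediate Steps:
(-34 + N(-4/2 - 1/1, -12))² = (-34 - 6)² = (-40)² = 1600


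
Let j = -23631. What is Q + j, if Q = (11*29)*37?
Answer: -11828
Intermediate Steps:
Q = 11803 (Q = 319*37 = 11803)
Q + j = 11803 - 23631 = -11828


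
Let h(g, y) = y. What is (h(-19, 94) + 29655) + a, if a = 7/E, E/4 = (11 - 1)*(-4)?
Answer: 4759833/160 ≈ 29749.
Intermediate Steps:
E = -160 (E = 4*((11 - 1)*(-4)) = 4*(10*(-4)) = 4*(-40) = -160)
a = -7/160 (a = 7/(-160) = 7*(-1/160) = -7/160 ≈ -0.043750)
(h(-19, 94) + 29655) + a = (94 + 29655) - 7/160 = 29749 - 7/160 = 4759833/160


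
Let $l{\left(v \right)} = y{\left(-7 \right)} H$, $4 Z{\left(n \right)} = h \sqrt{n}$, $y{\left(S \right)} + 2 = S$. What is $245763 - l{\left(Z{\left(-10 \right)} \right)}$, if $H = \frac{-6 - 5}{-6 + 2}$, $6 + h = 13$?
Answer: $\frac{983151}{4} \approx 2.4579 \cdot 10^{5}$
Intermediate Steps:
$h = 7$ ($h = -6 + 13 = 7$)
$H = \frac{11}{4}$ ($H = - \frac{11}{-4} = \left(-11\right) \left(- \frac{1}{4}\right) = \frac{11}{4} \approx 2.75$)
$y{\left(S \right)} = -2 + S$
$Z{\left(n \right)} = \frac{7 \sqrt{n}}{4}$
$l{\left(v \right)} = - \frac{99}{4}$ ($l{\left(v \right)} = \left(-2 - 7\right) \frac{11}{4} = \left(-9\right) \frac{11}{4} = - \frac{99}{4}$)
$245763 - l{\left(Z{\left(-10 \right)} \right)} = 245763 - - \frac{99}{4} = 245763 + \frac{99}{4} = \frac{983151}{4}$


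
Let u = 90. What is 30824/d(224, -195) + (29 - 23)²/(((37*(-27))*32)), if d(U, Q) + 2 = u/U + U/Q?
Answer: -597798250073/53273784 ≈ -11221.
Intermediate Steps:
d(U, Q) = -2 + 90/U + U/Q (d(U, Q) = -2 + (90/U + U/Q) = -2 + 90/U + U/Q)
30824/d(224, -195) + (29 - 23)²/(((37*(-27))*32)) = 30824/(-2 + 90/224 + 224/(-195)) + (29 - 23)²/(((37*(-27))*32)) = 30824/(-2 + 90*(1/224) + 224*(-1/195)) + 6²/((-999*32)) = 30824/(-2 + 45/112 - 224/195) + 36/(-31968) = 30824/(-59993/21840) + 36*(-1/31968) = 30824*(-21840/59993) - 1/888 = -673196160/59993 - 1/888 = -597798250073/53273784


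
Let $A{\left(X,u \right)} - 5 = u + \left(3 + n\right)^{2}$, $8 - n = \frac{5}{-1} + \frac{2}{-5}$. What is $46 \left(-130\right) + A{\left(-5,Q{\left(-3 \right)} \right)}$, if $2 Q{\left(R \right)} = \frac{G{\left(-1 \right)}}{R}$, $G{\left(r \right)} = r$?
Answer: $- \frac{855881}{150} \approx -5705.9$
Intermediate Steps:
$n = \frac{67}{5}$ ($n = 8 - \left(\frac{5}{-1} + \frac{2}{-5}\right) = 8 - \left(5 \left(-1\right) + 2 \left(- \frac{1}{5}\right)\right) = 8 - \left(-5 - \frac{2}{5}\right) = 8 - - \frac{27}{5} = 8 + \frac{27}{5} = \frac{67}{5} \approx 13.4$)
$Q{\left(R \right)} = - \frac{1}{2 R}$ ($Q{\left(R \right)} = \frac{\left(-1\right) \frac{1}{R}}{2} = - \frac{1}{2 R}$)
$A{\left(X,u \right)} = \frac{6849}{25} + u$ ($A{\left(X,u \right)} = 5 + \left(u + \left(3 + \frac{67}{5}\right)^{2}\right) = 5 + \left(u + \left(\frac{82}{5}\right)^{2}\right) = 5 + \left(u + \frac{6724}{25}\right) = 5 + \left(\frac{6724}{25} + u\right) = \frac{6849}{25} + u$)
$46 \left(-130\right) + A{\left(-5,Q{\left(-3 \right)} \right)} = 46 \left(-130\right) + \left(\frac{6849}{25} - \frac{1}{2 \left(-3\right)}\right) = -5980 + \left(\frac{6849}{25} - - \frac{1}{6}\right) = -5980 + \left(\frac{6849}{25} + \frac{1}{6}\right) = -5980 + \frac{41119}{150} = - \frac{855881}{150}$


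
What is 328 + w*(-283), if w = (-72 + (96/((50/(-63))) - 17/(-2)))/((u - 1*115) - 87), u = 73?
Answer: -494509/6450 ≈ -76.668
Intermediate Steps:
w = 9223/6450 (w = (-72 + (96/((50/(-63))) - 17/(-2)))/((73 - 1*115) - 87) = (-72 + (96/((50*(-1/63))) - 17*(-½)))/((73 - 115) - 87) = (-72 + (96/(-50/63) + 17/2))/(-42 - 87) = (-72 + (96*(-63/50) + 17/2))/(-129) = (-72 + (-3024/25 + 17/2))*(-1/129) = (-72 - 5623/50)*(-1/129) = -9223/50*(-1/129) = 9223/6450 ≈ 1.4299)
328 + w*(-283) = 328 + (9223/6450)*(-283) = 328 - 2610109/6450 = -494509/6450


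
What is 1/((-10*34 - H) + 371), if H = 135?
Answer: -1/104 ≈ -0.0096154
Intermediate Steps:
1/((-10*34 - H) + 371) = 1/((-10*34 - 1*135) + 371) = 1/((-340 - 135) + 371) = 1/(-475 + 371) = 1/(-104) = -1/104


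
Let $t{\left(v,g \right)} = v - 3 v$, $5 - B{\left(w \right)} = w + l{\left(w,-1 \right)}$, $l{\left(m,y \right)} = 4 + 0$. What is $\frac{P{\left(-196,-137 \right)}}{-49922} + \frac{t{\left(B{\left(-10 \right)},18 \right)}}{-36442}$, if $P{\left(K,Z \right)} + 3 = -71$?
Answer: $\frac{948748}{454814381} \approx 0.002086$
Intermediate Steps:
$l{\left(m,y \right)} = 4$
$P{\left(K,Z \right)} = -74$ ($P{\left(K,Z \right)} = -3 - 71 = -74$)
$B{\left(w \right)} = 1 - w$ ($B{\left(w \right)} = 5 - \left(w + 4\right) = 5 - \left(4 + w\right) = 1 - w$)
$t{\left(v,g \right)} = - 2 v$
$\frac{P{\left(-196,-137 \right)}}{-49922} + \frac{t{\left(B{\left(-10 \right)},18 \right)}}{-36442} = - \frac{74}{-49922} + \frac{\left(-2\right) \left(1 - -10\right)}{-36442} = \left(-74\right) \left(- \frac{1}{49922}\right) + - 2 \left(1 + 10\right) \left(- \frac{1}{36442}\right) = \frac{37}{24961} + \left(-2\right) 11 \left(- \frac{1}{36442}\right) = \frac{37}{24961} - - \frac{11}{18221} = \frac{37}{24961} + \frac{11}{18221} = \frac{948748}{454814381}$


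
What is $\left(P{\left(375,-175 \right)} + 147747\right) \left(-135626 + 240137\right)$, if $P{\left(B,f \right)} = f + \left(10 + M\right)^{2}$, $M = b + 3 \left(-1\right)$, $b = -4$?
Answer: $15423837891$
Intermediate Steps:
$M = -7$ ($M = -4 + 3 \left(-1\right) = -4 - 3 = -7$)
$P{\left(B,f \right)} = 9 + f$ ($P{\left(B,f \right)} = f + \left(10 - 7\right)^{2} = f + 3^{2} = f + 9 = 9 + f$)
$\left(P{\left(375,-175 \right)} + 147747\right) \left(-135626 + 240137\right) = \left(\left(9 - 175\right) + 147747\right) \left(-135626 + 240137\right) = \left(-166 + 147747\right) 104511 = 147581 \cdot 104511 = 15423837891$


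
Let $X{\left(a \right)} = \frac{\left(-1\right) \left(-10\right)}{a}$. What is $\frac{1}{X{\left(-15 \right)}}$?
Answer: $- \frac{3}{2} \approx -1.5$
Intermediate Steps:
$X{\left(a \right)} = \frac{10}{a}$
$\frac{1}{X{\left(-15 \right)}} = \frac{1}{10 \frac{1}{-15}} = \frac{1}{10 \left(- \frac{1}{15}\right)} = \frac{1}{- \frac{2}{3}} = - \frac{3}{2}$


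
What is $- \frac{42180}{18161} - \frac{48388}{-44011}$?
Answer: $- \frac{88873592}{72662161} \approx -1.2231$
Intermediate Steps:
$- \frac{42180}{18161} - \frac{48388}{-44011} = \left(-42180\right) \frac{1}{18161} - - \frac{48388}{44011} = - \frac{42180}{18161} + \frac{48388}{44011} = - \frac{88873592}{72662161}$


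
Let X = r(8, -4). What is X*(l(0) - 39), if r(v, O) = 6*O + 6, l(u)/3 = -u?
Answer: 702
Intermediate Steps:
l(u) = -3*u (l(u) = 3*(-u) = -3*u)
r(v, O) = 6 + 6*O
X = -18 (X = 6 + 6*(-4) = 6 - 24 = -18)
X*(l(0) - 39) = -18*(-3*0 - 39) = -18*(0 - 39) = -18*(-39) = 702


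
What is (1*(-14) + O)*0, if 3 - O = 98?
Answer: 0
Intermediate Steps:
O = -95 (O = 3 - 1*98 = 3 - 98 = -95)
(1*(-14) + O)*0 = (1*(-14) - 95)*0 = (-14 - 95)*0 = -109*0 = 0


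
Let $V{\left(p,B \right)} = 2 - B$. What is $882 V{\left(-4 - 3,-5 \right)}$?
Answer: $6174$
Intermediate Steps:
$882 V{\left(-4 - 3,-5 \right)} = 882 \left(2 - -5\right) = 882 \left(2 + 5\right) = 882 \cdot 7 = 6174$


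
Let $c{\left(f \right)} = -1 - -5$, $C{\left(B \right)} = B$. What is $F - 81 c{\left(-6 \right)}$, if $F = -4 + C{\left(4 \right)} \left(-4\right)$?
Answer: $-344$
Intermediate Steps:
$c{\left(f \right)} = 4$ ($c{\left(f \right)} = -1 + 5 = 4$)
$F = -20$ ($F = -4 + 4 \left(-4\right) = -4 - 16 = -20$)
$F - 81 c{\left(-6 \right)} = -20 - 324 = -344$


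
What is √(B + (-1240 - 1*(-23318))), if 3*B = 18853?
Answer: √255261/3 ≈ 168.41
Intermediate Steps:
B = 18853/3 (B = (⅓)*18853 = 18853/3 ≈ 6284.3)
√(B + (-1240 - 1*(-23318))) = √(18853/3 + (-1240 - 1*(-23318))) = √(18853/3 + (-1240 + 23318)) = √(18853/3 + 22078) = √(85087/3) = √255261/3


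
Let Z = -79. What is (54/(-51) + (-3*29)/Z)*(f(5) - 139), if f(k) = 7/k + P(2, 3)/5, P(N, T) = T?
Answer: -7809/1343 ≈ -5.8146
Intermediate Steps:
f(k) = 3/5 + 7/k (f(k) = 7/k + 3/5 = 3/5 + 7/k)
(54/(-51) + (-3*29)/Z)*(f(5) - 139) = (54/(-51) - 3*29/(-79))*((3/5 + 7/5) - 139) = (54*(-1/51) - 87*(-1/79))*((3/5 + 7*(1/5)) - 139) = (-18/17 + 87/79)*((3/5 + 7/5) - 139) = 57*(2 - 139)/1343 = (57/1343)*(-137) = -7809/1343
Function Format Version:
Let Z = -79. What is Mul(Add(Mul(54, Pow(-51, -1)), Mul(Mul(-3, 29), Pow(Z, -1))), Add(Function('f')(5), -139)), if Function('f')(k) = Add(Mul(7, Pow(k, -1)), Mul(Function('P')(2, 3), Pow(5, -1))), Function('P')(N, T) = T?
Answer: Rational(-7809, 1343) ≈ -5.8146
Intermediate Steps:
Function('f')(k) = Add(Rational(3, 5), Mul(7, Pow(k, -1))) (Function('f')(k) = Add(Mul(7, Pow(k, -1)), Mul(3, Pow(5, -1))) = Add(Mul(7, Pow(k, -1)), Mul(3, Rational(1, 5))) = Add(Mul(7, Pow(k, -1)), Rational(3, 5)) = Add(Rational(3, 5), Mul(7, Pow(k, -1))))
Mul(Add(Mul(54, Pow(-51, -1)), Mul(Mul(-3, 29), Pow(Z, -1))), Add(Function('f')(5), -139)) = Mul(Add(Mul(54, Pow(-51, -1)), Mul(Mul(-3, 29), Pow(-79, -1))), Add(Add(Rational(3, 5), Mul(7, Pow(5, -1))), -139)) = Mul(Add(Mul(54, Rational(-1, 51)), Mul(-87, Rational(-1, 79))), Add(Add(Rational(3, 5), Mul(7, Rational(1, 5))), -139)) = Mul(Add(Rational(-18, 17), Rational(87, 79)), Add(Add(Rational(3, 5), Rational(7, 5)), -139)) = Mul(Rational(57, 1343), Add(2, -139)) = Mul(Rational(57, 1343), -137) = Rational(-7809, 1343)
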